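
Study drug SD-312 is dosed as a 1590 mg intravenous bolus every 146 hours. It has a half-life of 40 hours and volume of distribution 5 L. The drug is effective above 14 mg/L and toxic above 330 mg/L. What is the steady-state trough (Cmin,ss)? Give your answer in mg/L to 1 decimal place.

k = ln2/t½ = ln2/40 ≈ 0.017329 h⁻¹; fraction remaining f = e^(−kτ) = e^(−0.017329×146) ≈ 0.0797.
At steady state, accumulation factor R = 1/(1 − e^(−kτ)) ≈ 1.0866.
Each bolus raises the concentration by D/Vd = 1590/5 ≈ 318.000 mg/L.
Steady-state peak Cmax,ss = C₀·R ≈ 318.000 × 1.0866 ≈ 345.539 mg/L.
One interval later, Cmin,ss = Cmax,ss·e^(−kτ) ≈ 345.539 × 0.0797 ≈ 27.539 mg/L.
Trough 27.5 mg/L vs MEC 14 mg/L: adequate.

27.5 mg/L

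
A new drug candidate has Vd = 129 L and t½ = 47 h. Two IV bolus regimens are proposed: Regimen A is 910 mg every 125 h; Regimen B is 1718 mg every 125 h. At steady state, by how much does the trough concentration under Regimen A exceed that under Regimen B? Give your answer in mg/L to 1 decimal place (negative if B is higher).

-1.2 mg/L

Regimen A: f = (1/2)^(125/47) ≈ 0.1583; Cmin,ss = (910/129)·f/(1−f) ≈ 1.327 mg/L.
Regimen B: f = (1/2)^(125/47) ≈ 0.1583; Cmin,ss = (1718/129)·f/(1−f) ≈ 2.505 mg/L.
Difference ≈ 1.327 − 2.505 ≈ -1.178 mg/L.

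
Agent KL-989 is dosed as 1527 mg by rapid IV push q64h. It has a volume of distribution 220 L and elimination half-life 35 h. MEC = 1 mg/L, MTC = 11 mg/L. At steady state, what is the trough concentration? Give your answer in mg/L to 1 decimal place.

2.7 mg/L

τ/t½ = 64/35 ≈ 1.8286, so fraction remaining f = (1/2)^(64/35) ≈ 0.2815.
Accumulation ratio R = 1/(1 − f) ≈ 1/0.7185 ≈ 1.3918.
Single-dose peak C₀ = D/Vd = 1527/220 ≈ 6.941 mg/L.
Steady-state peak Cmax,ss = C₀·R ≈ 6.941 × 1.3918 ≈ 9.660 mg/L.
One interval later, Cmin,ss = Cmax,ss·e^(−kτ) ≈ 9.660 × 0.2815 ≈ 2.719 mg/L.
Trough 2.7 mg/L vs MEC 1 mg/L: adequate.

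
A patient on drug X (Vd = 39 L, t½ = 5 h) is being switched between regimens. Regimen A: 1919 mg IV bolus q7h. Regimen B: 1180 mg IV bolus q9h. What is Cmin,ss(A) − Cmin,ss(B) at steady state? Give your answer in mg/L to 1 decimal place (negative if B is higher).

17.8 mg/L

Regimen A: f = (1/2)^(7/5) ≈ 0.3789; Cmin,ss = (1919/39)·f/(1−f) ≈ 30.017 mg/L.
Regimen B: f = (1/2)^(9/5) ≈ 0.2872; Cmin,ss = (1180/39)·f/(1−f) ≈ 12.191 mg/L.
Difference ≈ 30.017 − 12.191 ≈ 17.826 mg/L.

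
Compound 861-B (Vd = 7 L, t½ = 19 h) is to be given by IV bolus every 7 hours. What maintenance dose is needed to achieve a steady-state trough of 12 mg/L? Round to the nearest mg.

τ/t½ = 7/19 ≈ 0.36842, so f = (1/2)^(7/19) ≈ 0.774630.
Cmin,ss = (D/Vd)·f/(1−f), so D = Cmin,ss·Vd·(1−f)/f.
D = 12 × 7 × (1−f)/f ≈ 12 × 7 × 0.29094 ≈ 24.44 mg.

24 mg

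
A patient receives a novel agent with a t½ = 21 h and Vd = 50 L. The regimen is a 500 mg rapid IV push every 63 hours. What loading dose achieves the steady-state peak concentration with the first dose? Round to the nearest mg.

f = (1/2)^(63/21) ≈ 0.125000; accumulation ratio R = 1/(1−f) ≈ 1.14286.
Loading dose to hit Cmax,ss on first dose: D_load = D_maint·R ≈ 500 × 1.14286 ≈ 571.43 mg.

571 mg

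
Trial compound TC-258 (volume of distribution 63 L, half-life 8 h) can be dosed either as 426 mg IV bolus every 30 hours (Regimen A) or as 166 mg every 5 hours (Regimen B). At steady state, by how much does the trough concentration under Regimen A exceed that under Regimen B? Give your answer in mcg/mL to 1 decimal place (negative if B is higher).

-4.3 mcg/mL

Regimen A: f = (1/2)^(30/8) ≈ 0.0743; Cmin,ss = (426/63)·f/(1−f) ≈ 0.543 mcg/mL.
Regimen B: f = (1/2)^(5/8) ≈ 0.6484; Cmin,ss = (166/63)·f/(1−f) ≈ 4.859 mcg/mL.
Difference ≈ 0.543 − 4.859 ≈ -4.316 mcg/mL.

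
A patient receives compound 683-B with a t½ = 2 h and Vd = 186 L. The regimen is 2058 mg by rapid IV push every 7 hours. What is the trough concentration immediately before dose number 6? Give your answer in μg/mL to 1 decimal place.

f = (1/2)^(τ/t½) = (1/2)^(7/2) ≈ 0.0884.
C₀ = D/Vd = 2058/186 ≈ 11.065 μg/mL.
Before the 6th dose, 5 doses have been given. Superposition: Cmin = C₀·(f + f² + … + f^5).
≈ 11.065 × (0.0884 + 0.0078 + 0.0007 + 0.0001 + 0.0000) ≈ 11.065 × 0.0970 ≈ 1.073 μg/mL.

1.1 μg/mL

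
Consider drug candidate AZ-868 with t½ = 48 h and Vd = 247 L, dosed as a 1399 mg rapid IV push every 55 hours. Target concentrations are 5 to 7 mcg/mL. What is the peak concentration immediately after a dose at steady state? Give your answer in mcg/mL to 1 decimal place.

10.3 mcg/mL

Over one 55-h interval, 55/48 ≈ 1.1458 half-lives elapse, leaving f ≈ 0.4519 of each dose.
At steady state, accumulation factor R = 1/(1 − e^(−kτ)) ≈ 1.8245.
Each bolus raises the concentration by D/Vd = 1399/247 ≈ 5.664 mcg/mL.
Steady-state peak Cmax,ss = C₀·R ≈ 5.664 × 1.8245 ≈ 10.334 mcg/mL.
Peak 10.3 mcg/mL vs MTC 7 mcg/mL: exceeds toxic threshold.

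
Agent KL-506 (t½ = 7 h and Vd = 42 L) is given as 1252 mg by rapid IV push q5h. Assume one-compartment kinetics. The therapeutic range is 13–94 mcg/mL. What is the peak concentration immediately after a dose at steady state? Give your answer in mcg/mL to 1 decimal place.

Over one 5-h interval, 5/7 ≈ 0.71429 half-lives elapse, leaving f ≈ 0.6095 of each dose.
At steady state, accumulation factor R = 1/(1 − e^(−kτ)) ≈ 2.5608.
Single-dose peak C₀ = D/Vd = 1252/42 ≈ 29.810 mcg/mL.
Steady-state peak Cmax,ss = C₀·R ≈ 29.810 × 2.5608 ≈ 76.337 mcg/mL.
Peak 76.3 mcg/mL vs MTC 94 mcg/mL: below toxic threshold.

76.3 mcg/mL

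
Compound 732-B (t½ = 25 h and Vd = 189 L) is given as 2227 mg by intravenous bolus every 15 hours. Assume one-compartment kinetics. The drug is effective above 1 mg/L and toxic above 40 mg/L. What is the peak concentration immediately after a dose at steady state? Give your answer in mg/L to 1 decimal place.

34.6 mg/L

Over one 15-h interval, 15/25 ≈ 0.6 half-lives elapse, leaving f ≈ 0.6598 of each dose.
Accumulation ratio R = 1/(1 − f) ≈ 1/0.3402 ≈ 2.9394.
Each bolus raises the concentration by D/Vd = 2227/189 ≈ 11.783 mg/L.
Steady-state peak Cmax,ss = C₀·R ≈ 11.783 × 2.9394 ≈ 34.635 mg/L.
Peak 34.6 mg/L vs MTC 40 mg/L: below toxic threshold.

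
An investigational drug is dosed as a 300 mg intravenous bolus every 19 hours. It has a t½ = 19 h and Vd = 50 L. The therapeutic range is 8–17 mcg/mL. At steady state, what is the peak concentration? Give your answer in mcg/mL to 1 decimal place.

τ = 19 h = 1 half-life, so f = (1/2)^1 = 0.5.
At steady state, R = 1/(1 − 0.5) = 2/1.
Single-dose peak C₀ = D/Vd = 300/50 = 6 mcg/mL.
Steady-state peak Cmax,ss = C₀·R = 6 × 2/1 ≈ 12.000 mcg/mL.
Peak 12.0 mcg/mL vs MTC 17 mcg/mL: below toxic threshold.

12.0 mcg/mL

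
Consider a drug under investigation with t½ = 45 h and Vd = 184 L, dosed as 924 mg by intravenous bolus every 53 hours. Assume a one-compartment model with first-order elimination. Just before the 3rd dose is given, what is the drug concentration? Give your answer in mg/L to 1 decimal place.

f = (1/2)^(τ/t½) = (1/2)^(53/45) ≈ 0.4420.
C₀ = D/Vd = 924/184 ≈ 5.022 mg/L.
Before the 3rd dose, 2 doses have been given. Superposition: Cmin = C₀·(f + f²).
≈ 5.022 × (0.4420 + 0.1954) ≈ 5.022 × 0.6374 ≈ 3.201 mg/L.

3.2 mg/L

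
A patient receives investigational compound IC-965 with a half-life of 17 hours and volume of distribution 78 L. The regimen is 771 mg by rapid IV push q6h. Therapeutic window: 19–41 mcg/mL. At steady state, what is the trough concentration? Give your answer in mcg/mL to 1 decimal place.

35.7 mcg/mL

Over one 6-h interval, 6/17 ≈ 0.35294 half-lives elapse, leaving f ≈ 0.7830 of each dose.
Accumulation ratio R = 1/(1 − f) ≈ 1/0.2170 ≈ 4.6083.
Single-dose peak C₀ = D/Vd = 771/78 ≈ 9.885 mcg/mL.
Cmax,ss = C₀/(1 − f) ≈ 9.885/0.2170 ≈ 45.553 mcg/mL.
One interval later, Cmin,ss = Cmax,ss·e^(−kτ) ≈ 45.553 × 0.7830 ≈ 35.668 mcg/mL.
Trough 35.7 mcg/mL vs MEC 19 mcg/mL: adequate.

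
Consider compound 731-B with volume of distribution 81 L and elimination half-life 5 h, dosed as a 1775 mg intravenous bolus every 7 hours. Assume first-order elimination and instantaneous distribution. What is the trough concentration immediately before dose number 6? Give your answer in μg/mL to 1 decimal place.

13.3 μg/mL

f = (1/2)^(τ/t½) = (1/2)^(7/5) ≈ 0.3789.
C₀ = D/Vd = 1775/81 ≈ 21.914 μg/mL.
Before the 6th dose, 5 doses have been given. Superposition: Cmin = C₀·(f + f² + … + f^5).
≈ 21.914 × (0.3789 + 0.1436 + 0.0544 + 0.0206 + 0.0078) ≈ 21.914 × 0.6053 ≈ 13.265 μg/mL.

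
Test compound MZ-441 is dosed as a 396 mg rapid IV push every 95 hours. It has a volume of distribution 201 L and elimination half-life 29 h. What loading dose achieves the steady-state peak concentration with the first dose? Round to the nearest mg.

442 mg

f = (1/2)^(95/29) ≈ 0.103245; accumulation ratio R = 1/(1−f) ≈ 1.11513.
Loading dose to hit Cmax,ss on first dose: D_load = D_maint·R ≈ 396 × 1.11513 ≈ 441.59 mg.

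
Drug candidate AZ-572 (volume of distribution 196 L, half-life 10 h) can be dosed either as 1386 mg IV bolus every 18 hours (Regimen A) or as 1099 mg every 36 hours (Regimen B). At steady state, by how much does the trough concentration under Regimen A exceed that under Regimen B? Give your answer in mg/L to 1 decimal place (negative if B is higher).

2.3 mg/L

Regimen A: f = (1/2)^(18/10) ≈ 0.2872; Cmin,ss = (1386/196)·f/(1−f) ≈ 2.849 mg/L.
Regimen B: f = (1/2)^(36/10) ≈ 0.0825; Cmin,ss = (1099/196)·f/(1−f) ≈ 0.504 mg/L.
Difference ≈ 2.849 − 0.504 ≈ 2.345 mg/L.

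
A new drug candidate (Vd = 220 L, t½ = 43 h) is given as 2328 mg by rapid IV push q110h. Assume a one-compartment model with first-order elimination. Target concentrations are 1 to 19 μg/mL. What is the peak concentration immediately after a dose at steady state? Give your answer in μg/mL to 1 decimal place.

τ/t½ = 110/43 ≈ 2.5581, so fraction remaining f = (1/2)^(110/43) ≈ 0.1698.
Accumulation ratio R = 1/(1 − f) ≈ 1/0.8302 ≈ 1.2045.
Each bolus raises the concentration by D/Vd = 2328/220 ≈ 10.582 μg/mL.
Steady-state peak Cmax,ss = C₀·R ≈ 10.582 × 1.2045 ≈ 12.746 μg/mL.
Peak 12.7 μg/mL vs MTC 19 μg/mL: below toxic threshold.

12.7 μg/mL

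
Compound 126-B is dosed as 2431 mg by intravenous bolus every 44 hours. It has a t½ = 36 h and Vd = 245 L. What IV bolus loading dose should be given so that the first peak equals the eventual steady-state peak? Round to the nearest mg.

4255 mg

f = (1/2)^(44/36) ≈ 0.428622; accumulation ratio R = 1/(1−f) ≈ 1.75015.
Loading dose to hit Cmax,ss on first dose: D_load = D_maint·R ≈ 2431 × 1.75015 ≈ 4254.61 mg.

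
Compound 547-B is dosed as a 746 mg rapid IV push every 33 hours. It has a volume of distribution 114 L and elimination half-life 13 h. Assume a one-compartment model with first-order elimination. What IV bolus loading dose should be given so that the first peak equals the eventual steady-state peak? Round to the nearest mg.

f = (1/2)^(33/13) ≈ 0.172126; accumulation ratio R = 1/(1−f) ≈ 1.20791.
Loading dose to hit Cmax,ss on first dose: D_load = D_maint·R ≈ 746 × 1.20791 ≈ 901.10 mg.

901 mg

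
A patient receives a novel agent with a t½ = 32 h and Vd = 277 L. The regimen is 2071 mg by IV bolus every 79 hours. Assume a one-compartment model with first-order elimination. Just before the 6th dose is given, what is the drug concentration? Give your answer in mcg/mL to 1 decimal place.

1.6 mcg/mL

f = (1/2)^(τ/t½) = (1/2)^(79/32) ≈ 0.1806.
C₀ = D/Vd = 2071/277 ≈ 7.477 mcg/mL.
Before the 6th dose, 5 doses have been given. Superposition: Cmin = C₀·(f + f² + … + f^5).
≈ 7.477 × (0.1806 + 0.0326 + 0.0059 + 0.0011 + 0.0002) ≈ 7.477 × 0.2204 ≈ 1.648 mcg/mL.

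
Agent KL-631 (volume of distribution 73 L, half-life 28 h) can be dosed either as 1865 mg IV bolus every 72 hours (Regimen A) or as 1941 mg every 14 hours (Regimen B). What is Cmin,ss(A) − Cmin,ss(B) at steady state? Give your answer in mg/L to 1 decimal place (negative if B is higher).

Regimen A: f = (1/2)^(72/28) ≈ 0.1682; Cmin,ss = (1865/73)·f/(1−f) ≈ 5.166 mg/L.
Regimen B: f = (1/2)^(14/28) ≈ 0.7071; Cmin,ss = (1941/73)·f/(1−f) ≈ 64.190 mg/L.
Difference ≈ 5.166 − 64.190 ≈ -59.024 mg/L.

-59.0 mg/L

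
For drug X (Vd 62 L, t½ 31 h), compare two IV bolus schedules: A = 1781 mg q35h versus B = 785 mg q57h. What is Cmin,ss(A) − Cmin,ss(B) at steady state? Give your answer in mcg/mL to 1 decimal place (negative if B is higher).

19.3 mcg/mL

Regimen A: f = (1/2)^(35/31) ≈ 0.4572; Cmin,ss = (1781/62)·f/(1−f) ≈ 24.196 mcg/mL.
Regimen B: f = (1/2)^(57/31) ≈ 0.2796; Cmin,ss = (785/62)·f/(1−f) ≈ 4.914 mcg/mL.
Difference ≈ 24.196 − 4.914 ≈ 19.282 mcg/mL.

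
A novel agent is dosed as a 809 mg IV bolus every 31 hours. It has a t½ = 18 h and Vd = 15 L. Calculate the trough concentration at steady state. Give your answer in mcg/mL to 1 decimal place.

k = ln2/t½ = ln2/18 ≈ 0.038508 h⁻¹; fraction remaining f = e^(−kτ) = e^(−0.038508×31) ≈ 0.3031.
At steady state, accumulation factor R = 1/(1 − e^(−kτ)) ≈ 1.4349.
Single-dose peak C₀ = D/Vd = 809/15 ≈ 53.933 mcg/mL.
Steady-state peak Cmax,ss = C₀·R ≈ 53.933 × 1.4349 ≈ 77.388 mcg/mL.
One interval later, Cmin,ss = Cmax,ss·e^(−kτ) ≈ 77.388 × 0.3031 ≈ 23.456 mcg/mL.

23.5 mcg/mL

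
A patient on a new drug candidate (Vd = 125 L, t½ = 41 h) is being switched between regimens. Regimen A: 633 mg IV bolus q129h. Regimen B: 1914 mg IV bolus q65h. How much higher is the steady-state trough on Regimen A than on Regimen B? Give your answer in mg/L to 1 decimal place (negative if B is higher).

Regimen A: f = (1/2)^(129/41) ≈ 0.1129; Cmin,ss = (633/125)·f/(1−f) ≈ 0.644 mg/L.
Regimen B: f = (1/2)^(65/41) ≈ 0.3332; Cmin,ss = (1914/125)·f/(1−f) ≈ 7.651 mg/L.
Difference ≈ 0.644 − 7.651 ≈ -7.007 mg/L.

-7.0 mg/L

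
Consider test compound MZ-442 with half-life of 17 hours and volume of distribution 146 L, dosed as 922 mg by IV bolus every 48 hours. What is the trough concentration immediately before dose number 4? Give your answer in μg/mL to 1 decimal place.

f = (1/2)^(τ/t½) = (1/2)^(48/17) ≈ 0.1413.
C₀ = D/Vd = 922/146 ≈ 6.315 μg/mL.
Before the 4th dose, 3 doses have been given. Superposition: Cmin = C₀·(f + f² + … + f^3).
≈ 6.315 × (0.1413 + 0.0200 + 0.0028) ≈ 6.315 × 0.1641 ≈ 1.036 μg/mL.

1.0 μg/mL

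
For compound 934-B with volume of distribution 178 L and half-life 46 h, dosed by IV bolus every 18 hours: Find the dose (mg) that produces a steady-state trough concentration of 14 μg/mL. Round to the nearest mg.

776 mg

τ/t½ = 18/46 ≈ 0.3913, so f = (1/2)^(18/46) ≈ 0.762440.
Cmin,ss = (D/Vd)·f/(1−f), so D = Cmin,ss·Vd·(1−f)/f.
D = 14 × 178 × (1−f)/f ≈ 14 × 178 × 0.31158 ≈ 776.46 mg.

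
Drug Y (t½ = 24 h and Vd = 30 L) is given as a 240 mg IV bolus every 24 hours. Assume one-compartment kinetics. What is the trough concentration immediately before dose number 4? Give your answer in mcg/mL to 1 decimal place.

7.0 mcg/mL

f = (1/2)^(τ/t½) = (1/2)^(24/24) ≈ 0.5000.
C₀ = D/Vd = 240/30 ≈ 8.000 mcg/mL.
Before the 4th dose, 3 doses have been given. Superposition: Cmin = C₀·(f + f² + … + f^3).
≈ 8.000 × (0.5000 + 0.2500 + 0.1250) ≈ 8.000 × 0.8750 ≈ 7.000 mcg/mL.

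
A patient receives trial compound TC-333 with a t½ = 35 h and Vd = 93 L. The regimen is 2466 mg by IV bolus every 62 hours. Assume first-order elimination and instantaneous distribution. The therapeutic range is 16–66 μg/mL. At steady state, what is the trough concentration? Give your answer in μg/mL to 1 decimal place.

k = ln2/t½ = ln2/35 ≈ 0.019804 h⁻¹; fraction remaining f = e^(−kτ) = e^(−0.019804×62) ≈ 0.2929.
Single-dose peak C₀ = D/Vd = 2466/93 ≈ 26.516 μg/mL.
Steady-state trough Cmin,ss = C₀·f/(1−f) ≈ 26.516 × 0.2929/0.7071 ≈ 10.984 μg/mL.
Trough 11.0 μg/mL vs MEC 16 μg/mL: subtherapeutic.

11.0 μg/mL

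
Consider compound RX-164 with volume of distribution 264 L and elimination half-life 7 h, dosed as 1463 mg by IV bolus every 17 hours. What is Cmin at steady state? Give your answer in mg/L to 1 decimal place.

k = ln2/t½ = ln2/7 ≈ 0.099021 h⁻¹; fraction remaining f = e^(−kτ) = e^(−0.099021×17) ≈ 0.1857.
Accumulation ratio R = 1/(1 − f) ≈ 1/0.8143 ≈ 1.2280.
Each bolus raises the concentration by D/Vd = 1463/264 ≈ 5.542 mg/L.
Steady-state peak Cmax,ss = C₀·R ≈ 5.542 × 1.2280 ≈ 6.806 mg/L.
Steady-state trough Cmin,ss = Cmax,ss·f ≈ 6.806 × 0.1857 ≈ 1.264 mg/L.

1.3 mg/L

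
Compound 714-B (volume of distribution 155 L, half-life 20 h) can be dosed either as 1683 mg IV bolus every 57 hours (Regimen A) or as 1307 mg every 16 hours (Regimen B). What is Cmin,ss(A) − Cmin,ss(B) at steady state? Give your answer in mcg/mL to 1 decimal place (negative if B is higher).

-9.6 mcg/mL

Regimen A: f = (1/2)^(57/20) ≈ 0.1387; Cmin,ss = (1683/155)·f/(1−f) ≈ 1.749 mcg/mL.
Regimen B: f = (1/2)^(16/20) ≈ 0.5743; Cmin,ss = (1307/155)·f/(1−f) ≈ 11.376 mcg/mL.
Difference ≈ 1.749 − 11.376 ≈ -9.627 mcg/mL.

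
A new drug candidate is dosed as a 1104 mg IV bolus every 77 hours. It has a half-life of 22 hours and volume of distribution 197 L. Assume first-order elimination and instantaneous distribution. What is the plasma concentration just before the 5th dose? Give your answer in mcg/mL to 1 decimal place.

f = (1/2)^(τ/t½) = (1/2)^(77/22) ≈ 0.0884.
C₀ = D/Vd = 1104/197 ≈ 5.604 mcg/mL.
Before the 5th dose, 4 doses have been given. Superposition: Cmin = C₀·(f + f² + … + f^4).
≈ 5.604 × (0.0884 + 0.0078 + 0.0007 + 0.0001) ≈ 5.604 × 0.0970 ≈ 0.544 mcg/mL.

0.5 mcg/mL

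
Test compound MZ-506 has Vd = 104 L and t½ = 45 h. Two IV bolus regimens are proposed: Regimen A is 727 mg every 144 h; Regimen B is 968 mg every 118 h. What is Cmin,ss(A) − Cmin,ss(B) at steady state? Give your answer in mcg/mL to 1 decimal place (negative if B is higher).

Regimen A: f = (1/2)^(144/45) ≈ 0.1088; Cmin,ss = (727/104)·f/(1−f) ≈ 0.853 mcg/mL.
Regimen B: f = (1/2)^(118/45) ≈ 0.1624; Cmin,ss = (968/104)·f/(1−f) ≈ 1.805 mcg/mL.
Difference ≈ 0.853 − 1.805 ≈ -0.952 mcg/mL.

-1.0 mcg/mL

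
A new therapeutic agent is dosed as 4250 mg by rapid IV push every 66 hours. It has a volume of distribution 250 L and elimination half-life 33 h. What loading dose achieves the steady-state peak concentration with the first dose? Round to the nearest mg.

5667 mg

f = (1/2)^(66/33) ≈ 0.250000; accumulation ratio R = 1/(1−f) ≈ 1.33333.
Loading dose to hit Cmax,ss on first dose: D_load = D_maint·R ≈ 4250 × 1.33333 ≈ 5666.65 mg.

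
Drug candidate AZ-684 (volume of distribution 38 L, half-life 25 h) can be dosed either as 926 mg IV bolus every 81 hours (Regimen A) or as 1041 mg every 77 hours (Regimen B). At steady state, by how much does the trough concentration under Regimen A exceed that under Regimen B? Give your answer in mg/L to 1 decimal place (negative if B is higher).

-0.8 mg/L

Regimen A: f = (1/2)^(81/25) ≈ 0.1058; Cmin,ss = (926/38)·f/(1−f) ≈ 2.883 mg/L.
Regimen B: f = (1/2)^(77/25) ≈ 0.1183; Cmin,ss = (1041/38)·f/(1−f) ≈ 3.676 mg/L.
Difference ≈ 2.883 − 3.676 ≈ -0.793 mg/L.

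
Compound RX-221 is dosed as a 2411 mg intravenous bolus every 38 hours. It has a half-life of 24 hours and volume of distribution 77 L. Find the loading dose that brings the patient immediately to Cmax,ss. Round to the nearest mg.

3619 mg

f = (1/2)^(38/24) ≈ 0.333710; accumulation ratio R = 1/(1−f) ≈ 1.50085.
Loading dose to hit Cmax,ss on first dose: D_load = D_maint·R ≈ 2411 × 1.50085 ≈ 3618.55 mg.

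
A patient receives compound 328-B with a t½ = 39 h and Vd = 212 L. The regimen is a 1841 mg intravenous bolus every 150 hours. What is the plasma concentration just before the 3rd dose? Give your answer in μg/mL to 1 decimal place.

f = (1/2)^(τ/t½) = (1/2)^(150/39) ≈ 0.0695.
C₀ = D/Vd = 1841/212 ≈ 8.684 μg/mL.
Before the 3rd dose, 2 doses have been given. Superposition: Cmin = C₀·(f + f²).
≈ 8.684 × (0.0695 + 0.0048) ≈ 8.684 × 0.0743 ≈ 0.645 μg/mL.

0.6 μg/mL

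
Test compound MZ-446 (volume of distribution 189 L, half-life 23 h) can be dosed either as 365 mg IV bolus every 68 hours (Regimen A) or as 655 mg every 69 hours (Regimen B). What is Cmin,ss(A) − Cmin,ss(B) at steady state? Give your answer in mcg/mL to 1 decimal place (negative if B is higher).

Regimen A: f = (1/2)^(68/23) ≈ 0.1288; Cmin,ss = (365/189)·f/(1−f) ≈ 0.286 mcg/mL.
Regimen B: f = (1/2)^(69/23) ≈ 0.1250; Cmin,ss = (655/189)·f/(1−f) ≈ 0.495 mcg/mL.
Difference ≈ 0.286 − 0.495 ≈ -0.209 mcg/mL.

-0.2 mcg/mL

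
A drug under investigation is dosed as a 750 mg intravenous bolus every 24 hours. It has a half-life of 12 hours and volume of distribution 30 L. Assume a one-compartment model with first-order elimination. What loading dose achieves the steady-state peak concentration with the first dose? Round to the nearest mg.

1000 mg

f = (1/2)^(24/12) ≈ 0.250000; accumulation ratio R = 1/(1−f) ≈ 1.33333.
Loading dose to hit Cmax,ss on first dose: D_load = D_maint·R ≈ 750 × 1.33333 ≈ 1000.00 mg.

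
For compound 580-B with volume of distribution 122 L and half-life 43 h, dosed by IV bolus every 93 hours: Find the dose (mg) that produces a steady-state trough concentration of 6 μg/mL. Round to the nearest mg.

2546 mg

τ/t½ = 93/43 ≈ 2.1628, so f = (1/2)^(93/43) ≈ 0.223324.
Cmin,ss = (D/Vd)·f/(1−f), so D = Cmin,ss·Vd·(1−f)/f.
D = 6 × 122 × (1−f)/f ≈ 6 × 122 × 3.47780 ≈ 2545.75 mg.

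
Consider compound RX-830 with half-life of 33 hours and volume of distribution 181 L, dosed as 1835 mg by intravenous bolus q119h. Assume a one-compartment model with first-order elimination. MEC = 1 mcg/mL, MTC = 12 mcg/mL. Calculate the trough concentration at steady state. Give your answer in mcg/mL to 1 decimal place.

Over one 119-h interval, 119/33 ≈ 3.6061 half-lives elapse, leaving f ≈ 0.0821 of each dose.
At steady state, accumulation factor R = 1/(1 − e^(−kτ)) ≈ 1.0894.
Single-dose peak C₀ = D/Vd = 1835/181 ≈ 10.138 mcg/mL.
Steady-state peak Cmax,ss = C₀·R ≈ 10.138 × 1.0894 ≈ 11.044 mcg/mL.
Steady-state trough Cmin,ss = Cmax,ss·f ≈ 11.044 × 0.0821 ≈ 0.907 mcg/mL.
Trough 0.9 mcg/mL vs MEC 1 mcg/mL: subtherapeutic.

0.9 mcg/mL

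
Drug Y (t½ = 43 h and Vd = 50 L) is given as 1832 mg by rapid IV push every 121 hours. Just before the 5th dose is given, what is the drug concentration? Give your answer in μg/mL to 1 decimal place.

f = (1/2)^(τ/t½) = (1/2)^(121/43) ≈ 0.1422.
C₀ = D/Vd = 1832/50 ≈ 36.640 μg/mL.
Before the 5th dose, 4 doses have been given. Superposition: Cmin = C₀·(f + f² + … + f^4).
≈ 36.640 × (0.1422 + 0.0202 + 0.0029 + 0.0004) ≈ 36.640 × 0.1657 ≈ 6.071 μg/mL.

6.1 μg/mL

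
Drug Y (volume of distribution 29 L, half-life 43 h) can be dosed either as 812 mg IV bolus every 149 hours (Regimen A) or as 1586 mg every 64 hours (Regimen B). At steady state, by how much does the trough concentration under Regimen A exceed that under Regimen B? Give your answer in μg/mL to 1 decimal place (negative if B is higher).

Regimen A: f = (1/2)^(149/43) ≈ 0.0906; Cmin,ss = (812/29)·f/(1−f) ≈ 2.790 μg/mL.
Regimen B: f = (1/2)^(64/43) ≈ 0.3564; Cmin,ss = (1586/29)·f/(1−f) ≈ 30.285 μg/mL.
Difference ≈ 2.790 − 30.285 ≈ -27.495 μg/mL.

-27.5 μg/mL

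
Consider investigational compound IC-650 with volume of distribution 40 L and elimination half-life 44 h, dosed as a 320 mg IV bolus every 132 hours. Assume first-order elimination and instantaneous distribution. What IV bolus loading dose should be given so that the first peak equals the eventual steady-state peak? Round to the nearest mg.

366 mg

f = (1/2)^(132/44) ≈ 0.125000; accumulation ratio R = 1/(1−f) ≈ 1.14286.
Loading dose to hit Cmax,ss on first dose: D_load = D_maint·R ≈ 320 × 1.14286 ≈ 365.72 mg.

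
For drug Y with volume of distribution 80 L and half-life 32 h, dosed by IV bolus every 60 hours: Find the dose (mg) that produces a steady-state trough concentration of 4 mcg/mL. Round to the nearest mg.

τ/t½ = 60/32 ≈ 1.875, so f = (1/2)^(60/32) ≈ 0.272627.
Cmin,ss = (D/Vd)·f/(1−f), so D = Cmin,ss·Vd·(1−f)/f.
D = 4 × 80 × (1−f)/f ≈ 4 × 80 × 2.66802 ≈ 853.77 mg.

854 mg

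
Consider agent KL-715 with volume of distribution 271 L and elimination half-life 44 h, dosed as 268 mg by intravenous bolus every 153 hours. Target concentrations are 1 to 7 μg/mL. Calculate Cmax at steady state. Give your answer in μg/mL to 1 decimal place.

τ/t½ = 153/44 ≈ 3.4773, so fraction remaining f = (1/2)^(153/44) ≈ 0.0898.
Accumulation ratio R = 1/(1 − f) ≈ 1/0.9102 ≈ 1.0987.
Single-dose peak C₀ = D/Vd = 268/271 ≈ 0.989 μg/mL.
Steady-state peak Cmax,ss = C₀·R ≈ 0.989 × 1.0987 ≈ 1.087 μg/mL.
Peak 1.1 μg/mL vs MTC 7 μg/mL: below toxic threshold.

1.1 μg/mL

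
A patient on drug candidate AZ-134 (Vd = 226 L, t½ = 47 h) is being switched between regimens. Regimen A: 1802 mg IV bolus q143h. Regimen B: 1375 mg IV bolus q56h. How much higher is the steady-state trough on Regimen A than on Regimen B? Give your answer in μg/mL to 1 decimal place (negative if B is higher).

-3.6 μg/mL

Regimen A: f = (1/2)^(143/47) ≈ 0.1214; Cmin,ss = (1802/226)·f/(1−f) ≈ 1.102 μg/mL.
Regimen B: f = (1/2)^(56/47) ≈ 0.4379; Cmin,ss = (1375/226)·f/(1−f) ≈ 4.740 μg/mL.
Difference ≈ 1.102 − 4.740 ≈ -3.638 μg/mL.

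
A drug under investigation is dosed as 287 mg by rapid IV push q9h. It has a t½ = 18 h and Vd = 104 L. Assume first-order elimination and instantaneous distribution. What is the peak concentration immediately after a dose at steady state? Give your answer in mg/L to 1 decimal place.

9.4 mg/L

k = ln2/t½ = ln2/18 ≈ 0.038508 h⁻¹; fraction remaining f = e^(−kτ) = e^(−0.038508×9) ≈ 0.7071.
Accumulation ratio R = 1/(1 − f) ≈ 1/0.2929 ≈ 3.4141.
Single-dose peak C₀ = D/Vd = 287/104 ≈ 2.760 mg/L.
Cmax,ss = C₀/(1 − f) ≈ 2.760/0.2929 ≈ 9.423 mg/L.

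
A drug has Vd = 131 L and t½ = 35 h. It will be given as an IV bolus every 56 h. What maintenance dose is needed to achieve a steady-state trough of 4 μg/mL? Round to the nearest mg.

τ/t½ = 56/35 ≈ 1.6, so f = (1/2)^(56/35) ≈ 0.329877.
Cmin,ss = (D/Vd)·f/(1−f), so D = Cmin,ss·Vd·(1−f)/f.
D = 4 × 131 × (1−f)/f ≈ 4 × 131 × 2.03143 ≈ 1064.47 mg.

1064 mg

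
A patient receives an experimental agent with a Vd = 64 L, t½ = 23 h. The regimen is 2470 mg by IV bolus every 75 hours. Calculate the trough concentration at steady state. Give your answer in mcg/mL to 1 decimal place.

4.5 mcg/mL

k = ln2/t½ = ln2/23 ≈ 0.030137 h⁻¹; fraction remaining f = e^(−kτ) = e^(−0.030137×75) ≈ 0.1043.
At steady state, accumulation factor R = 1/(1 − e^(−kτ)) ≈ 1.1164.
Single-dose peak C₀ = D/Vd = 2470/64 ≈ 38.594 mcg/mL.
Steady-state peak Cmax,ss = C₀·R ≈ 38.594 × 1.1164 ≈ 43.086 mcg/mL.
Steady-state trough Cmin,ss = Cmax,ss·f ≈ 43.086 × 0.1043 ≈ 4.494 mcg/mL.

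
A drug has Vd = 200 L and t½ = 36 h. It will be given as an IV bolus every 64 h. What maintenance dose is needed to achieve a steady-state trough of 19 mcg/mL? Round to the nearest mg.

9230 mg

τ/t½ = 64/36 ≈ 1.7778, so f = (1/2)^(64/36) ≈ 0.291632.
Cmin,ss = (D/Vd)·f/(1−f), so D = Cmin,ss·Vd·(1−f)/f.
D = 19 × 200 × (1−f)/f ≈ 19 × 200 × 2.42898 ≈ 9230.12 mg.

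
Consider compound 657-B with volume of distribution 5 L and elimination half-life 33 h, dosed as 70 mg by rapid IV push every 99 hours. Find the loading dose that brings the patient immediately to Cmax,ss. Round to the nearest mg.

f = (1/2)^(99/33) ≈ 0.125000; accumulation ratio R = 1/(1−f) ≈ 1.14286.
Loading dose to hit Cmax,ss on first dose: D_load = D_maint·R ≈ 70 × 1.14286 ≈ 80.00 mg.

80 mg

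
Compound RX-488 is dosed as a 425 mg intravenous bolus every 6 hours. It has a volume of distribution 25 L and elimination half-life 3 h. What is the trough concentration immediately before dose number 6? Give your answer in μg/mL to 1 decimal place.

f = (1/2)^(τ/t½) = (1/2)^(6/3) ≈ 0.2500.
C₀ = D/Vd = 425/25 ≈ 17.000 μg/mL.
Before the 6th dose, 5 doses have been given. Superposition: Cmin = C₀·(f + f² + … + f^5).
≈ 17.000 × (0.2500 + 0.0625 + 0.0156 + 0.0039 + 0.0010) ≈ 17.000 × 0.3330 ≈ 5.661 μg/mL.

5.7 μg/mL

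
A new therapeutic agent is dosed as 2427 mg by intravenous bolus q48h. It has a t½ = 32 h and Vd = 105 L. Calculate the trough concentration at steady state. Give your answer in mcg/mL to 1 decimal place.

12.6 mcg/mL

τ/t½ = 48/32 ≈ 1.5, so fraction remaining f = (1/2)^(48/32) ≈ 0.3536.
Accumulation ratio R = 1/(1 − f) ≈ 1/0.6464 ≈ 1.5470.
Each bolus raises the concentration by D/Vd = 2427/105 ≈ 23.114 mcg/mL.
Cmax,ss = C₀/(1 − f) ≈ 23.114/0.6464 ≈ 35.758 mcg/mL.
Steady-state trough Cmin,ss = Cmax,ss·f ≈ 35.758 × 0.3536 ≈ 12.644 mcg/mL.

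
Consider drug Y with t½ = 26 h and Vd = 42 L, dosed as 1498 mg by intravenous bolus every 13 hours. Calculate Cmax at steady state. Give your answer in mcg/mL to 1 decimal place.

Over one 13-h interval, 13/26 ≈ 0.5 half-lives elapse, leaving f ≈ 0.7071 of each dose.
At steady state, accumulation factor R = 1/(1 − e^(−kτ)) ≈ 3.4141.
Single-dose peak C₀ = D/Vd = 1498/42 ≈ 35.667 mcg/mL.
Steady-state peak Cmax,ss = C₀·R ≈ 35.667 × 3.4141 ≈ 121.771 mcg/mL.

121.8 mcg/mL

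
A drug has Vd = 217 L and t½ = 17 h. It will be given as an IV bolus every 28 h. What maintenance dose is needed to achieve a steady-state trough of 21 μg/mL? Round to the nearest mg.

9715 mg

τ/t½ = 28/17 ≈ 1.6471, so f = (1/2)^(28/17) ≈ 0.319290.
Cmin,ss = (D/Vd)·f/(1−f), so D = Cmin,ss·Vd·(1−f)/f.
D = 21 × 217 × (1−f)/f ≈ 21 × 217 × 2.13195 ≈ 9715.30 mg.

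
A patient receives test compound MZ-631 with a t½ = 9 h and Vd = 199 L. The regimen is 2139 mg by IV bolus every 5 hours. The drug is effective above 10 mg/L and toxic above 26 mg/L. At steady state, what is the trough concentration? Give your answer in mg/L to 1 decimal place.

22.9 mg/L

k = ln2/t½ = ln2/9 ≈ 0.077016 h⁻¹; fraction remaining f = e^(−kτ) = e^(−0.077016×5) ≈ 0.6804.
Accumulation ratio R = 1/(1 − f) ≈ 1/0.3196 ≈ 3.1289.
Single-dose peak C₀ = D/Vd = 2139/199 ≈ 10.749 mg/L.
Cmax,ss = C₀/(1 − f) ≈ 10.749/0.3196 ≈ 33.633 mg/L.
One interval later, Cmin,ss = Cmax,ss·e^(−kτ) ≈ 33.633 × 0.6804 ≈ 22.884 mg/L.
Trough 22.9 mg/L vs MEC 10 mg/L: adequate.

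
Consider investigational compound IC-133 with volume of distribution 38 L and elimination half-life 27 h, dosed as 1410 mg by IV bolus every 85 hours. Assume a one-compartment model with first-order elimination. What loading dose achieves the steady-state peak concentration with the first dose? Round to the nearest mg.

1589 mg

f = (1/2)^(85/27) ≈ 0.112801; accumulation ratio R = 1/(1−f) ≈ 1.12714.
Loading dose to hit Cmax,ss on first dose: D_load = D_maint·R ≈ 1410 × 1.12714 ≈ 1589.27 mg.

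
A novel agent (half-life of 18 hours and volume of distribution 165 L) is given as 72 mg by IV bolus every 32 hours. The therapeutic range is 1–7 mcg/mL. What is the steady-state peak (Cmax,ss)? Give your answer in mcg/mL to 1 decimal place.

Over one 32-h interval, 32/18 ≈ 1.7778 half-lives elapse, leaving f ≈ 0.2916 of each dose.
Accumulation ratio R = 1/(1 − f) ≈ 1/0.7084 ≈ 1.4116.
Single-dose peak C₀ = D/Vd = 72/165 ≈ 0.436 mcg/mL.
Cmax,ss = C₀/(1 − f) ≈ 0.436/0.7084 ≈ 0.615 mcg/mL.
Peak 0.6 mcg/mL vs MTC 7 mcg/mL: below toxic threshold.

0.6 mcg/mL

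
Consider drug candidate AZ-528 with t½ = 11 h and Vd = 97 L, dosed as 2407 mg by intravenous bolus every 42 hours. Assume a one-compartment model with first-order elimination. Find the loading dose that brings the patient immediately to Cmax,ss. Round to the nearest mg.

2591 mg

f = (1/2)^(42/11) ≈ 0.070895; accumulation ratio R = 1/(1−f) ≈ 1.07630.
Loading dose to hit Cmax,ss on first dose: D_load = D_maint·R ≈ 2407 × 1.07630 ≈ 2590.65 mg.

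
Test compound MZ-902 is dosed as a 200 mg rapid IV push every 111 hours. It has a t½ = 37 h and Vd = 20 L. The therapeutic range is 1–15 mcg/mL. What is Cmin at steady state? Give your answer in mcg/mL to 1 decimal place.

1.4 mcg/mL

The dosing interval is 3 half-lives, so f = 2^(−3) = 0.125.
Accumulation ratio R = 1/(1 − f) = 1/0.875 = 8/7.
Single-dose peak C₀ = D/Vd = 200/20 = 10 mcg/mL.
Steady-state peak Cmax,ss = C₀·R = 10 × 8/7 ≈ 11.429 mcg/mL.
Steady-state trough Cmin,ss = Cmax,ss·f ≈ 11.429 × 0.125 ≈ 1.429 mcg/mL.
Trough 1.4 mcg/mL vs MEC 1 mcg/mL: adequate.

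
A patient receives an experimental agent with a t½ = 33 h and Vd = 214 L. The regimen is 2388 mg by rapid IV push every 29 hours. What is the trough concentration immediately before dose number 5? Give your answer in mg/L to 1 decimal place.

12.1 mg/L

f = (1/2)^(τ/t½) = (1/2)^(29/33) ≈ 0.5438.
C₀ = D/Vd = 2388/214 ≈ 11.159 mg/L.
Before the 5th dose, 4 doses have been given. Superposition: Cmin = C₀·(f + f² + … + f^4).
≈ 11.159 × (0.5438 + 0.2957 + 0.1608 + 0.0874) ≈ 11.159 × 1.0877 ≈ 12.138 mg/L.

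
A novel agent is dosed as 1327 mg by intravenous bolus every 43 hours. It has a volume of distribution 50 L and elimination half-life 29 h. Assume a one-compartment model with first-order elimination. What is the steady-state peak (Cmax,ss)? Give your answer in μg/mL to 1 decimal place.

Over one 43-h interval, 43/29 ≈ 1.4828 half-lives elapse, leaving f ≈ 0.3578 of each dose.
Accumulation ratio R = 1/(1 − f) ≈ 1/0.6422 ≈ 1.5571.
Single-dose peak C₀ = D/Vd = 1327/50 ≈ 26.540 μg/mL.
Cmax,ss = C₀/(1 − f) ≈ 26.540/0.6422 ≈ 41.327 μg/mL.

41.3 μg/mL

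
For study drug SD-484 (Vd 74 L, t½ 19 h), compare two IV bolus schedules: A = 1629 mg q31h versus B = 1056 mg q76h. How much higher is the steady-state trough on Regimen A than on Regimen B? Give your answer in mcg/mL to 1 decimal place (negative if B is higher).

Regimen A: f = (1/2)^(31/19) ≈ 0.3227; Cmin,ss = (1629/74)·f/(1−f) ≈ 10.488 mcg/mL.
Regimen B: f = (1/2)^(76/19) ≈ 0.0625; Cmin,ss = (1056/74)·f/(1−f) ≈ 0.951 mcg/mL.
Difference ≈ 10.488 − 0.951 ≈ 9.537 mcg/mL.

9.5 mcg/mL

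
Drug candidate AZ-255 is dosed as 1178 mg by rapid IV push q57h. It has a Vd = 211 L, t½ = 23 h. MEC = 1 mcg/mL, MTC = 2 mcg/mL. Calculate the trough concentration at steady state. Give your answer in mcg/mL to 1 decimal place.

1.2 mcg/mL

k = ln2/t½ = ln2/23 ≈ 0.030137 h⁻¹; fraction remaining f = e^(−kτ) = e^(−0.030137×57) ≈ 0.1795.
Each bolus raises the concentration by D/Vd = 1178/211 ≈ 5.583 mcg/mL.
Steady-state trough Cmin,ss = C₀·f/(1−f) ≈ 5.583 × 0.1795/0.8205 ≈ 1.221 mcg/mL.
Trough 1.2 mcg/mL vs MEC 1 mcg/mL: adequate.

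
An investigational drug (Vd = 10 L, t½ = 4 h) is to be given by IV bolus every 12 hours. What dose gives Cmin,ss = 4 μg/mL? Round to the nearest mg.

280 mg

τ/t½ = 12/4 ≈ 3, so f = (1/2)^(12/4) ≈ 0.125000.
Cmin,ss = (D/Vd)·f/(1−f), so D = Cmin,ss·Vd·(1−f)/f.
D = 4 × 10 × (1−f)/f ≈ 4 × 10 × 7.00000 ≈ 280.00 mg.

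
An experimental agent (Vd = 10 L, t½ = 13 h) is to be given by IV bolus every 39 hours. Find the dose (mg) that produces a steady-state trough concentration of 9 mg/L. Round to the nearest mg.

630 mg

τ/t½ = 39/13 ≈ 3, so f = (1/2)^(39/13) ≈ 0.125000.
Cmin,ss = (D/Vd)·f/(1−f), so D = Cmin,ss·Vd·(1−f)/f.
D = 9 × 10 × (1−f)/f ≈ 9 × 10 × 7.00000 ≈ 630.00 mg.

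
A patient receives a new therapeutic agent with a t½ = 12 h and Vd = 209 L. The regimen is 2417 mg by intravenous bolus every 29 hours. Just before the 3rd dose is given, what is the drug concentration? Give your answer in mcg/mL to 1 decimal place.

f = (1/2)^(τ/t½) = (1/2)^(29/12) ≈ 0.1873.
C₀ = D/Vd = 2417/209 ≈ 11.565 mcg/mL.
Before the 3rd dose, 2 doses have been given. Superposition: Cmin = C₀·(f + f²).
≈ 11.565 × (0.1873 + 0.0351) ≈ 11.565 × 0.2224 ≈ 2.572 mcg/mL.

2.6 mcg/mL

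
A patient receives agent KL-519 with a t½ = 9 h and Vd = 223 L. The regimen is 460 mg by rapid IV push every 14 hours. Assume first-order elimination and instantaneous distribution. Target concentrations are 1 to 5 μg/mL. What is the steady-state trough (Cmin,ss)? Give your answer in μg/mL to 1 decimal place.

1.1 μg/mL

k = ln2/t½ = ln2/9 ≈ 0.077016 h⁻¹; fraction remaining f = e^(−kτ) = e^(−0.077016×14) ≈ 0.3402.
At steady state, accumulation factor R = 1/(1 − e^(−kτ)) ≈ 1.5156.
Single-dose peak C₀ = D/Vd = 460/223 ≈ 2.063 μg/mL.
Cmax,ss = C₀/(1 − f) ≈ 2.063/0.6598 ≈ 3.127 μg/mL.
One interval later, Cmin,ss = Cmax,ss·e^(−kτ) ≈ 3.127 × 0.3402 ≈ 1.064 μg/mL.
Trough 1.1 μg/mL vs MEC 1 μg/mL: adequate.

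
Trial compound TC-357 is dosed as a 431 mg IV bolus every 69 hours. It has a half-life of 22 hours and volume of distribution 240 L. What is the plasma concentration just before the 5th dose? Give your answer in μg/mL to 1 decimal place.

f = (1/2)^(τ/t½) = (1/2)^(69/22) ≈ 0.1137.
C₀ = D/Vd = 431/240 ≈ 1.796 μg/mL.
Before the 5th dose, 4 doses have been given. Superposition: Cmin = C₀·(f + f² + … + f^4).
≈ 1.796 × (0.1137 + 0.0129 + 0.0015 + 0.0002) ≈ 1.796 × 0.1283 ≈ 0.230 μg/mL.

0.2 μg/mL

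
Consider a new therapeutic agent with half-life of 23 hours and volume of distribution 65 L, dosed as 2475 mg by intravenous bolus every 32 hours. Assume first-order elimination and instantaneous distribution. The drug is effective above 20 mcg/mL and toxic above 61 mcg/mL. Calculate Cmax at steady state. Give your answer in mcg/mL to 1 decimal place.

61.5 mcg/mL

τ/t½ = 32/23 ≈ 1.3913, so fraction remaining f = (1/2)^(32/23) ≈ 0.3812.
Accumulation ratio R = 1/(1 − f) ≈ 1/0.6188 ≈ 1.6160.
Single-dose peak C₀ = D/Vd = 2475/65 ≈ 38.077 mcg/mL.
Steady-state peak Cmax,ss = C₀·R ≈ 38.077 × 1.6160 ≈ 61.532 mcg/mL.
Peak 61.5 mcg/mL vs MTC 61 mcg/mL: exceeds toxic threshold.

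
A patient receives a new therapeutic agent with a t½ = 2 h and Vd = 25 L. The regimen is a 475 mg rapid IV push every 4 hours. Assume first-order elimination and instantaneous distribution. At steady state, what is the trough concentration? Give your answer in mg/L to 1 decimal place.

τ = 4 h = 2 half-lives, so f = (1/2)^2 = 0.25.
Accumulation ratio R = 1/(1 − f) = 1/0.75 = 4/3.
Single-dose peak C₀ = D/Vd = 475/25 = 19 mg/L.
Steady-state peak Cmax,ss = C₀·R = 19 × 4/3 ≈ 25.333 mg/L.
Steady-state trough Cmin,ss = Cmax,ss·f ≈ 25.333 × 0.25 ≈ 6.333 mg/L.

6.3 mg/L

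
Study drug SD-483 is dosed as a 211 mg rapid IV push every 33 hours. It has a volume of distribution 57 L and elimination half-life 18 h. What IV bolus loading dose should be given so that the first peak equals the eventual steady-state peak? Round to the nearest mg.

f = (1/2)^(33/18) ≈ 0.280616; accumulation ratio R = 1/(1−f) ≈ 1.39008.
Loading dose to hit Cmax,ss on first dose: D_load = D_maint·R ≈ 211 × 1.39008 ≈ 293.31 mg.

293 mg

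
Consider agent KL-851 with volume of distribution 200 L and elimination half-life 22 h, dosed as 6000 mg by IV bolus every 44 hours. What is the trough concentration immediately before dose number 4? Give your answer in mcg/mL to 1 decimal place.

9.8 mcg/mL

f = (1/2)^(τ/t½) = (1/2)^(44/22) ≈ 0.2500.
C₀ = D/Vd = 6000/200 ≈ 30.000 mcg/mL.
Before the 4th dose, 3 doses have been given. Superposition: Cmin = C₀·(f + f² + … + f^3).
≈ 30.000 × (0.2500 + 0.0625 + 0.0156) ≈ 30.000 × 0.3281 ≈ 9.843 mcg/mL.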